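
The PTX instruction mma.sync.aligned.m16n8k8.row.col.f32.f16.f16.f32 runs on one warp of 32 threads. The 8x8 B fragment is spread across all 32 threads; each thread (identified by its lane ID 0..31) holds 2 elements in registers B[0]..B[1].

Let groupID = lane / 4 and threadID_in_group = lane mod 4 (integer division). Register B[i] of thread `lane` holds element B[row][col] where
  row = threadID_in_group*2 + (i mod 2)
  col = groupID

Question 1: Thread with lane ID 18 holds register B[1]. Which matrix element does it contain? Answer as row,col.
lane 18: gid=4 (18/4), tid=2 (18%4)
i=1: r=2*2+1=5, c=gid=4

5,4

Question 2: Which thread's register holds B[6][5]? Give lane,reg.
c: 5->gid=5  r: 6->tid=3,i&1=0
L=5*4+3=23  i=0=0

23,0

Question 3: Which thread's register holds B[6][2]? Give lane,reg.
11,0

c=2→G=2  r=6→T=3,p=0
L=2*4+3=11  i=0=0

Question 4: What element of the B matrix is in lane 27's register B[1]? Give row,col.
7,6

27: grp=6,tig=3
[1] (3*2+1,6) = (7,6)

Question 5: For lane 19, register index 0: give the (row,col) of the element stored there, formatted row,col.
6,4

lane 19: g=4 (19/4), t=3 (19%4)
i=0: r=3*2+0=6, c=g=4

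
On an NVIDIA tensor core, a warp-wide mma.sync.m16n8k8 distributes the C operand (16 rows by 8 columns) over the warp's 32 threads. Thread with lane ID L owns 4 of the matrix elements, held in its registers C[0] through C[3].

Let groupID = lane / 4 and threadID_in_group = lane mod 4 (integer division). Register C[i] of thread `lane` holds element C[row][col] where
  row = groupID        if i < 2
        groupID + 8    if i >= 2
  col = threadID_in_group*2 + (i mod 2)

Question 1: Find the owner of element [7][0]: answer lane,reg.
r=7->g=7,rb=0  c=0->t=0,b0=0
L=7*4+0=28  i=0*2+0=0

28,0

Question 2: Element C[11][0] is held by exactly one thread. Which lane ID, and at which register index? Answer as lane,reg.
r:11=>grp=3,rB=1  c:0=>tig=0,lo=0
L=3*4+0=12  i=1*2+0=2

12,2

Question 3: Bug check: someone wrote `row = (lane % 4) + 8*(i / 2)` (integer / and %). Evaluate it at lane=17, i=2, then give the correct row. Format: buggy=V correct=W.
buggy=9 correct=12

`(lane % 4) + 8*(i / 2)`[17,2]->9
lane 17->17/4=4, 17 mod 4=1
i=2  r:4+8->12  c:2·1+0->2
row: 9 vs 12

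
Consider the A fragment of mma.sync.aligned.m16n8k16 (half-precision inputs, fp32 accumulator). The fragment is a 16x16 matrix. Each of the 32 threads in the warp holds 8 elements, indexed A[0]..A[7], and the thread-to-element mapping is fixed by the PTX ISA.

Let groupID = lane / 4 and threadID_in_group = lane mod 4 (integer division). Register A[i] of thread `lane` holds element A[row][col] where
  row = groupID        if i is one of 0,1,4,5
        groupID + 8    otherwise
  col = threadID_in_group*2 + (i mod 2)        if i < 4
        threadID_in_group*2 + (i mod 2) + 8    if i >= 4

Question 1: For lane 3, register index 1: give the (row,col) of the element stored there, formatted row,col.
lane 3->3/4=0, 3 mod 4=3
i=1  r:0+0->0  c:2·3+1+0->7

0,7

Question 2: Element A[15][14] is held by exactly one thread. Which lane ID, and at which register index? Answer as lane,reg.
r=15->g=7,rb=1  c=14->cb=1,t=3,b0=0
L=7*4+3=31  i=1*4+1*2+0=6

31,6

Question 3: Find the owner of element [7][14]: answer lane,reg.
r:7=>grp=7,rB=0  c:14=>cB=1,tig=3,lo=0
L=7*4+3=31  i=1*4+0*2+0=4

31,4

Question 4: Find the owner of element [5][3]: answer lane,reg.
21,1

r:5=>grp=5,rB=0  c:3=>cB=0,tig=1,lo=1
L=5*4+1=21  i=0*4+0*2+1=1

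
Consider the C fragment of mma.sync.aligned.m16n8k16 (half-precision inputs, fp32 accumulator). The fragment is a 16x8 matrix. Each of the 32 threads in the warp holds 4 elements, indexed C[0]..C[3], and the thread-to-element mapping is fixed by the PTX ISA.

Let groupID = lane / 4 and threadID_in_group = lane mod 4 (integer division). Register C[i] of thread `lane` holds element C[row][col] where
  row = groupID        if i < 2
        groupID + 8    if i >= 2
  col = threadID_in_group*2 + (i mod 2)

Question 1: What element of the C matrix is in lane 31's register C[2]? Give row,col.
15,6

lane 31: G=7 (31/4), T=3 (31%4)
i=2: r=7+8=15, c=3*2+0=6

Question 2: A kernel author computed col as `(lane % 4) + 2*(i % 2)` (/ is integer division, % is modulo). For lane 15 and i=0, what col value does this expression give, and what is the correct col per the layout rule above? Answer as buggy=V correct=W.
`(lane % 4) + 2*(i % 2)`[15,0]=>3
15: grp=3,tig=3
[0] (3+0,3*2+0) = (3,6)
col: 3 vs 6

buggy=3 correct=6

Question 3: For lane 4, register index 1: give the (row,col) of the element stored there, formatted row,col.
L=4->g=4>>2=1, t=4&3=0
[1]->row 1+0=1  col 0·2+1=1

1,1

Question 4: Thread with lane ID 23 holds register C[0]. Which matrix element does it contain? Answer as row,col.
lane 23=>23/4=5, 23 mod 4=3
i=0  r:5+0=>5  c:2·3+0=>6

5,6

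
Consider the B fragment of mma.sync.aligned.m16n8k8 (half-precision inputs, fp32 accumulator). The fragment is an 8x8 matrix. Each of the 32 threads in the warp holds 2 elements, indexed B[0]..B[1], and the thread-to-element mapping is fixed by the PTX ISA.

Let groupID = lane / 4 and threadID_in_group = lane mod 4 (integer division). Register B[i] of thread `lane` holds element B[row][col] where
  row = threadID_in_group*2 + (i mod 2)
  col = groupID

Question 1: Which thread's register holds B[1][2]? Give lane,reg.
c=2⇒gr=2  r=1⇒th=0,odd=1
L=2*4+0=8  i=1=1

8,1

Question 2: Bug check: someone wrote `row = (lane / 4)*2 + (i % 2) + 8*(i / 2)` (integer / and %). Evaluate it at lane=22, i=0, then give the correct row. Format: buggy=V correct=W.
`(lane / 4)*2 + (i % 2) + 8*(i / 2)`[22,0]⇒10
lane 22: gr=5 (22/4), th=2 (22%4)
i=0: r=2*2+0=4, c=gr=5
row: 10 vs 4

buggy=10 correct=4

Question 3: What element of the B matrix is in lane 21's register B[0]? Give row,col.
2,5

lane 21⇒21/4=5, 21 mod 4=1
i=0  r:2·1+0⇒2  c:5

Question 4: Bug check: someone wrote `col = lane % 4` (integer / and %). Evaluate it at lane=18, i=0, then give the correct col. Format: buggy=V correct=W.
buggy=2 correct=4

`lane % 4`[18,0]=>2
lane 18=>18/4=4, 18 mod 4=2
i=0  r:2·2+0=>4  c:4
col: 2 vs 4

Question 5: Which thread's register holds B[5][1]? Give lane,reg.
6,1

c: 1->gid=1  r: 5->tid=2,i&1=1
L=1*4+2=6  i=1=1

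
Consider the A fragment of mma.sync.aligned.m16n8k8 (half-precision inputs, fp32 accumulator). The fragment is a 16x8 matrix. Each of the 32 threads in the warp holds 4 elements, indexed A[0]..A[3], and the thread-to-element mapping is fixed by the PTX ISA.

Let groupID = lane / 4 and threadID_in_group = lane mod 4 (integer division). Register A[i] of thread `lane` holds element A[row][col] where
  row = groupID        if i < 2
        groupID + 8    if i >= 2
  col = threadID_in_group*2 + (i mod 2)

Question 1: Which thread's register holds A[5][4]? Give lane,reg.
22,0

r=5->g=5,rb=0  c=4->t=2,b0=0
L=5*4+2=22  i=0*2+0=0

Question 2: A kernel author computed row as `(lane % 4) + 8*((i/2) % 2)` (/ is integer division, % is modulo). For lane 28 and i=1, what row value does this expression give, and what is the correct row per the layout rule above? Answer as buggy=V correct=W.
buggy=0 correct=7

`(lane % 4) + 8*((i/2) % 2)`[28,1]→0
lane 28: G=7 (28/4), T=0 (28%4)
i=1: r=7+0=7, c=0*2+1=1
row: 0 vs 7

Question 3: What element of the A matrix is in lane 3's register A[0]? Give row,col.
lane 3->3/4=0, 3 mod 4=3
i=0  r:0+0->0  c:2·3+0->6

0,6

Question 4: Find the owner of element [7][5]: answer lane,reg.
r=7->g=7,rb=0  c=5->t=2,b0=1
L=7*4+2=30  i=0*2+1=1

30,1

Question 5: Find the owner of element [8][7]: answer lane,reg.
3,3

r: 8->gid=0,r8=1  c: 7->tid=3,i&1=1
L=0*4+3=3  i=1*2+1=3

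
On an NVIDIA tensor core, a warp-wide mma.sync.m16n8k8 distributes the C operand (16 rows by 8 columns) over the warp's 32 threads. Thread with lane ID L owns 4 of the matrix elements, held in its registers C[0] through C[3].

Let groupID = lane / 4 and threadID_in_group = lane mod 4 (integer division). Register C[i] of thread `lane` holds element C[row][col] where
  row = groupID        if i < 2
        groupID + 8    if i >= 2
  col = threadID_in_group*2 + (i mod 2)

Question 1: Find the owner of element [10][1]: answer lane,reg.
8,3

r=10->g=2,rb=1  c=1->t=0,b0=1
L=2*4+0=8  i=1*2+1=3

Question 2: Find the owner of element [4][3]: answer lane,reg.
r:4=>grp=4,rB=0  c:3=>tig=1,lo=1
L=4*4+1=17  i=0*2+1=1

17,1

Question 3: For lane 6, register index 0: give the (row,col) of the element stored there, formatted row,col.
1,4

lane 6: grp=1 (6/4), tig=2 (6%4)
i=0: r=1+0=1, c=2*2+0=4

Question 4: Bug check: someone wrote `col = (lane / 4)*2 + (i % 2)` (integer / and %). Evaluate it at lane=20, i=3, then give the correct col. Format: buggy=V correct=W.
`(lane / 4)*2 + (i % 2)`[20,3]->11
lane 20: g=5 (20/4), t=0 (20%4)
i=3: r=5+8=13, c=0*2+1=1
col: 11 vs 1

buggy=11 correct=1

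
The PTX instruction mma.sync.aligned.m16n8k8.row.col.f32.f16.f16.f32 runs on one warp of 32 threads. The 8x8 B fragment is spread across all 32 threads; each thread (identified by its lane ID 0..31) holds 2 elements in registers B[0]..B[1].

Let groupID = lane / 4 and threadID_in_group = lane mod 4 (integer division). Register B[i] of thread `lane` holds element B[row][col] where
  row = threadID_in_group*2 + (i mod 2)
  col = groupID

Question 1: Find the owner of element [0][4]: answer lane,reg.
c=4→G=4  r=0→T=0,p=0
L=4*4+0=16  i=0=0

16,0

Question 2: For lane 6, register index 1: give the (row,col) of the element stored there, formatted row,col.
6: gid=1,tid=2
[1] (2*2+1,1) = (5,1)

5,1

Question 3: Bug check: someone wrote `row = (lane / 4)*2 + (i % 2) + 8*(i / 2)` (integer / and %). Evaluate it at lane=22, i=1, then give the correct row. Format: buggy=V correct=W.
`(lane / 4)*2 + (i % 2) + 8*(i / 2)`[22,1]=>11
22: grp=5,tig=2
[1] (2*2+1,5) = (5,5)
row: 11 vs 5

buggy=11 correct=5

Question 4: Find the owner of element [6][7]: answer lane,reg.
31,0

c: 7->gid=7  r: 6->tid=3,i&1=0
L=7*4+3=31  i=0=0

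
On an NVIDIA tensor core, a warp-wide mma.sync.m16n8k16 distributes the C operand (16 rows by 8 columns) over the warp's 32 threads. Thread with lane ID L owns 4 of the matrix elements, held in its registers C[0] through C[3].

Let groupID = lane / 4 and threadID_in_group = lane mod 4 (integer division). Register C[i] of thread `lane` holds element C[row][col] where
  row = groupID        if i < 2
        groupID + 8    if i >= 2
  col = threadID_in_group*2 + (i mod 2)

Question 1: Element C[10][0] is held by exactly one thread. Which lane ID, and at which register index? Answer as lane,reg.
8,2

r=10->g=2,rb=1  c=0->t=0,b0=0
L=2*4+0=8  i=1*2+0=2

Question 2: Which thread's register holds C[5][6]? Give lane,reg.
r: 5->gid=5,r8=0  c: 6->tid=3,i&1=0
L=5*4+3=23  i=0*2+0=0

23,0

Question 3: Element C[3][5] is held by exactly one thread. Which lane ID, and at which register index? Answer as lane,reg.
r:3=>grp=3,rB=0  c:5=>tig=2,lo=1
L=3*4+2=14  i=0*2+1=1

14,1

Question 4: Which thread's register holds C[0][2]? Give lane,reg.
r=0⇒gr=0,Rb=0  c=2⇒th=1,odd=0
L=0*4+1=1  i=0*2+0=0

1,0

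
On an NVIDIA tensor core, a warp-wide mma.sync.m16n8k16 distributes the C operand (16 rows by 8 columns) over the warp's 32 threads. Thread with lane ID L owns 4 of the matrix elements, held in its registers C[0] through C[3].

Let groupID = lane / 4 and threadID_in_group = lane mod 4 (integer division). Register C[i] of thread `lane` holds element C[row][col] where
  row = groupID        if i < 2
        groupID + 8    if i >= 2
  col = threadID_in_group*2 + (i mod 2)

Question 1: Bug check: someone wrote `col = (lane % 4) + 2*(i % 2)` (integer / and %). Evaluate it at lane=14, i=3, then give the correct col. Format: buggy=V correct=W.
`(lane % 4) + 2*(i % 2)`[14,3]->4
L=14->gid=14>>2=3, tid=14&3=2
[3]->row 3+8=11  col 2·2+1=5
col: 4 vs 5

buggy=4 correct=5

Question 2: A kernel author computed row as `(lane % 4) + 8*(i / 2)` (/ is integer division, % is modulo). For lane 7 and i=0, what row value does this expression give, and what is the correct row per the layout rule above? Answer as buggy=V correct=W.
buggy=3 correct=1

`(lane % 4) + 8*(i / 2)`[7,0]=>3
7: grp=1,tig=3
[0] (1+0,3*2+0) = (1,6)
row: 3 vs 1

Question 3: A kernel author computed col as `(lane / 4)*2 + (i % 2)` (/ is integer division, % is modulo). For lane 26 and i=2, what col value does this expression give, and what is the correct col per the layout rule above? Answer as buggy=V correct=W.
`(lane / 4)*2 + (i % 2)`[26,2]->12
lane 26: gid=6 (26/4), tid=2 (26%4)
i=2: r=6+8=14, c=2*2+0=4
col: 12 vs 4

buggy=12 correct=4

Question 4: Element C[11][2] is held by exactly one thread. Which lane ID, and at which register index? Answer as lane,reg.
r=11->g=3,rb=1  c=2->t=1,b0=0
L=3*4+1=13  i=1*2+0=2

13,2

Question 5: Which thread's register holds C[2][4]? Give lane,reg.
10,0

r=2->g=2,rb=0  c=4->t=2,b0=0
L=2*4+2=10  i=0*2+0=0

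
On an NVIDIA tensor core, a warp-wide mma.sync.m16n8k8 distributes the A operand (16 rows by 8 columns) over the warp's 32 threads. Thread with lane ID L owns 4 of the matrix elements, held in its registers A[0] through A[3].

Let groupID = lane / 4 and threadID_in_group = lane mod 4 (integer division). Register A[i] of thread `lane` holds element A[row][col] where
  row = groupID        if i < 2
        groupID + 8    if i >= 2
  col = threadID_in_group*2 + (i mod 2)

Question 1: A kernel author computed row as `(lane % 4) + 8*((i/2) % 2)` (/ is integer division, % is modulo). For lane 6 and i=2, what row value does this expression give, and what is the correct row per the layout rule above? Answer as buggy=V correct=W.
buggy=10 correct=9

`(lane % 4) + 8*((i/2) % 2)`[6,2]->10
lane 6->6/4=1, 6 mod 4=2
i=2  r:1+8->9  c:2·2+0->4
row: 10 vs 9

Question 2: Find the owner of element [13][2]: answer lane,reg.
21,2

r=13->g=5,rb=1  c=2->t=1,b0=0
L=5*4+1=21  i=1*2+0=2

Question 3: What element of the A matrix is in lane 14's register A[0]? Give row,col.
3,4

lane 14->14/4=3, 14 mod 4=2
i=0  r:3+0->3  c:2·2+0->4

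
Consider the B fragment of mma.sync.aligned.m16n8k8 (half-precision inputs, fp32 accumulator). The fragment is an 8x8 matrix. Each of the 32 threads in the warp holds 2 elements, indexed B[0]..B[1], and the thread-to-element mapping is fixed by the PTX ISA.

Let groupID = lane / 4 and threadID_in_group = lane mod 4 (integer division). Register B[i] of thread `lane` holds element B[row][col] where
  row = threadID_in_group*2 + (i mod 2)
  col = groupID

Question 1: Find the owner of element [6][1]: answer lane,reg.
c=1⇒gr=1  r=6⇒th=3,odd=0
L=1*4+3=7  i=0=0

7,0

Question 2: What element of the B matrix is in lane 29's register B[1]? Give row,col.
3,7

29: gr=7,th=1
[1] (1*2+1,7) = (3,7)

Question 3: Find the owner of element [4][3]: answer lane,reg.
c=3→G=3  r=4→T=2,p=0
L=3*4+2=14  i=0=0

14,0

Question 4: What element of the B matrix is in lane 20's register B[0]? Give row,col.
0,5

L=20⇒gr=20>>2=5, th=20&3=0
[0]⇒row 0·2+0=0  col gr=5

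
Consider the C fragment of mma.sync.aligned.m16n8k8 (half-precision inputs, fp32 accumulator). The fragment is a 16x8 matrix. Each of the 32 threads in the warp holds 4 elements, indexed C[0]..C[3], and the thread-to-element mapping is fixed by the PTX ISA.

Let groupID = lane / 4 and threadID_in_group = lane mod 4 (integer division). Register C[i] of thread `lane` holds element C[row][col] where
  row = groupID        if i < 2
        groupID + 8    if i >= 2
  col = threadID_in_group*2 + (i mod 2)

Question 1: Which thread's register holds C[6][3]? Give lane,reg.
25,1

r=6->g=6,rb=0  c=3->t=1,b0=1
L=6*4+1=25  i=0*2+1=1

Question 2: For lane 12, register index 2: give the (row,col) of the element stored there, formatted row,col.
L=12⇒gr=12>>2=3, th=12&3=0
[2]⇒row 3+8=11  col 0·2+0=0

11,0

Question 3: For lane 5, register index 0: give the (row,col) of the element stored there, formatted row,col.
L=5→G=5>>2=1, T=5&3=1
[0]→row 1+0=1  col 1·2+0=2

1,2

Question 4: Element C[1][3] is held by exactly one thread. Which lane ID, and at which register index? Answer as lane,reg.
5,1

r=1->g=1,rb=0  c=3->t=1,b0=1
L=1*4+1=5  i=0*2+1=1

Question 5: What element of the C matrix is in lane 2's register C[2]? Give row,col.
2: G=0,T=2
[2] (0+8,2*2+0) = (8,4)

8,4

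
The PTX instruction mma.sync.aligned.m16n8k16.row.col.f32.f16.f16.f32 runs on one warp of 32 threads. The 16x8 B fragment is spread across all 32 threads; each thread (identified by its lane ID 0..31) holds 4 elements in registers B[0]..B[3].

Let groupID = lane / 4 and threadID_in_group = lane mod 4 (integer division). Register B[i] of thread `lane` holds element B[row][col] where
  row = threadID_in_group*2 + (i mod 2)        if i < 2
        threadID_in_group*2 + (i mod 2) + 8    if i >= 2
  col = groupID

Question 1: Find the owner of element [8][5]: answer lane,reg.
20,2

c=5->g=5  r=8->rb=1,t=0,b0=0
L=5*4+0=20  i=1*2+0=2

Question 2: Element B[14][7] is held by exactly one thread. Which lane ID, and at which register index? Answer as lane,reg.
31,2

c=7→G=7  r=14→rhi=1,T=3,p=0
L=7*4+3=31  i=1*2+0=2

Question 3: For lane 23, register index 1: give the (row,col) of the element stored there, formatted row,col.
L=23=>grp=23>>2=5, tig=23&3=3
[1]=>row 3·2+1+0=7  col grp=5

7,5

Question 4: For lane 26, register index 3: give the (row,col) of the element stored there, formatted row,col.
13,6

26: g=6,t=2
[3] (2*2+1+8,6) = (13,6)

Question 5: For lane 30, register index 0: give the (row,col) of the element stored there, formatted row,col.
lane 30: gr=7 (30/4), th=2 (30%4)
i=0: r=2*2+0+0=4, c=gr=7

4,7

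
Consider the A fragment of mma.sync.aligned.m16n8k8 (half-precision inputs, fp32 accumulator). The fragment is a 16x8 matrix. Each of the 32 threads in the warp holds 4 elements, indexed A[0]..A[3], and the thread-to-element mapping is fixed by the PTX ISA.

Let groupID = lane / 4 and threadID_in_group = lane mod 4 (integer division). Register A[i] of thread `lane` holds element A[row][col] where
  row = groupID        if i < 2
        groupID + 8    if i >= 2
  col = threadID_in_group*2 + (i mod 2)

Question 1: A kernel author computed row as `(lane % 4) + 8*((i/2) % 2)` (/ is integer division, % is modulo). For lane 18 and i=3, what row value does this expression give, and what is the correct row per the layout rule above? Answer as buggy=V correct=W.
buggy=10 correct=12

`(lane % 4) + 8*((i/2) % 2)`[18,3]⇒10
lane 18⇒18/4=4, 18 mod 4=2
i=3  r:4+8⇒12  c:2·2+1⇒5
row: 10 vs 12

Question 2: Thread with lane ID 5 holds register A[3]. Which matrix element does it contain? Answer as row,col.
9,3

lane 5: gr=1 (5/4), th=1 (5%4)
i=3: r=1+8=9, c=1*2+1=3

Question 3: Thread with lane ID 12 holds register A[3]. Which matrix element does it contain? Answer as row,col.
L=12=>grp=12>>2=3, tig=12&3=0
[3]=>row 3+8=11  col 0·2+1=1

11,1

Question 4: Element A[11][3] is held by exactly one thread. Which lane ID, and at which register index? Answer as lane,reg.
13,3

r=11⇒gr=3,Rb=1  c=3⇒th=1,odd=1
L=3*4+1=13  i=1*2+1=3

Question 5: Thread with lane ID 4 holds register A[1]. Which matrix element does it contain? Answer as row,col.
1,1

lane 4: G=1 (4/4), T=0 (4%4)
i=1: r=1+0=1, c=0*2+1=1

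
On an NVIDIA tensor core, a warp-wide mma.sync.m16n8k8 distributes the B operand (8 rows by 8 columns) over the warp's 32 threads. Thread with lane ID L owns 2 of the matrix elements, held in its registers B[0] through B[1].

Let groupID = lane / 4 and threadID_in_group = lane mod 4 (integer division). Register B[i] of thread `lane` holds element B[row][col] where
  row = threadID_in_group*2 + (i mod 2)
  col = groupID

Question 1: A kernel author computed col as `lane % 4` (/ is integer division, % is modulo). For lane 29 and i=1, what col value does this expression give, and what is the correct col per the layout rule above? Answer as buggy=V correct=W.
`lane % 4`[29,1]->1
L=29->gid=29>>2=7, tid=29&3=1
[1]->row 1·2+1=3  col gid=7
col: 1 vs 7

buggy=1 correct=7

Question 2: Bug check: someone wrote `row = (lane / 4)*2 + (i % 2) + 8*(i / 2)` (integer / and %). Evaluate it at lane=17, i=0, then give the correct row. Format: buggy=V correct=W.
buggy=8 correct=2

`(lane / 4)*2 + (i % 2) + 8*(i / 2)`[17,0]->8
17: gid=4,tid=1
[0] (1*2+0,4) = (2,4)
row: 8 vs 2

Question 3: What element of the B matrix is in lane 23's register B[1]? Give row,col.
7,5

lane 23: gid=5 (23/4), tid=3 (23%4)
i=1: r=3*2+1=7, c=gid=5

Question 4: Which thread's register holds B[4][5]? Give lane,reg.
22,0

c: 5->gid=5  r: 4->tid=2,i&1=0
L=5*4+2=22  i=0=0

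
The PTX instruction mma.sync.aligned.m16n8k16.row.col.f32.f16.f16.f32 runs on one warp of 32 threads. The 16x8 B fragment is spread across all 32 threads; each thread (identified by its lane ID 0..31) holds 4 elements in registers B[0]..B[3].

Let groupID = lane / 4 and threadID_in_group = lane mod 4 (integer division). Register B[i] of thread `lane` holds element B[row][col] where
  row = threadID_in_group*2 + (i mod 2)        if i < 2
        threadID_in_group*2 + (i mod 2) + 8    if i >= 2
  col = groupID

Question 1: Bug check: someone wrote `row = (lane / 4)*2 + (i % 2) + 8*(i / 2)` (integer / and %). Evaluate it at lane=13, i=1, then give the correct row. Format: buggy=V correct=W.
buggy=7 correct=3

`(lane / 4)*2 + (i % 2) + 8*(i / 2)`[13,1]⇒7
lane 13: gr=3 (13/4), th=1 (13%4)
i=1: r=1*2+1+0=3, c=gr=3
row: 7 vs 3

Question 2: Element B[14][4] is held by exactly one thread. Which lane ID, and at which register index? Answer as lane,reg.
c=4⇒gr=4  r=14⇒Rb=1,th=3,odd=0
L=4*4+3=19  i=1*2+0=2

19,2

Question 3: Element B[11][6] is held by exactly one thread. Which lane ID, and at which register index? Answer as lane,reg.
25,3

c=6→G=6  r=11→rhi=1,T=1,p=1
L=6*4+1=25  i=1*2+1=3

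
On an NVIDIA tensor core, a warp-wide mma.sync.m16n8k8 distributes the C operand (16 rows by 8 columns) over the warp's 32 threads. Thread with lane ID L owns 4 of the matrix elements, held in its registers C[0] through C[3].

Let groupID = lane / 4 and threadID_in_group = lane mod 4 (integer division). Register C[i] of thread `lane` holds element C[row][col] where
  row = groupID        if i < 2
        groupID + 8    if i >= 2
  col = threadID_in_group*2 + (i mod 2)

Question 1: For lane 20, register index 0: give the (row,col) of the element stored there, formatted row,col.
lane 20=>20/4=5, 20 mod 4=0
i=0  r:5+0=>5  c:2·0+0=>0

5,0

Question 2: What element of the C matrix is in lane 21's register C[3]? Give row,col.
lane 21: G=5 (21/4), T=1 (21%4)
i=3: r=5+8=13, c=1*2+1=3

13,3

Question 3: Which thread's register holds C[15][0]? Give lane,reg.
28,2

r=15→G=7,rhi=1  c=0→T=0,p=0
L=7*4+0=28  i=1*2+0=2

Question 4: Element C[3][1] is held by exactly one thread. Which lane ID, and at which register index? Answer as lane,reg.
12,1

r: 3->gid=3,r8=0  c: 1->tid=0,i&1=1
L=3*4+0=12  i=0*2+1=1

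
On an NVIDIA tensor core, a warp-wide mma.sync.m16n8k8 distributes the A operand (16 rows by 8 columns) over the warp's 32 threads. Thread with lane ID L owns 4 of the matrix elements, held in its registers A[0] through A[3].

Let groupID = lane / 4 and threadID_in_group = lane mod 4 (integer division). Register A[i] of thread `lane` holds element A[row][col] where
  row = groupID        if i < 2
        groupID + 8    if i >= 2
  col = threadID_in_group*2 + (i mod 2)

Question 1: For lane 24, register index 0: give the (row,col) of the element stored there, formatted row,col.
lane 24: G=6 (24/4), T=0 (24%4)
i=0: r=6+0=6, c=0*2+0=0

6,0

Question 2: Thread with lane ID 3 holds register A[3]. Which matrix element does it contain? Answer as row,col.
8,7

L=3->gid=3>>2=0, tid=3&3=3
[3]->row 0+8=8  col 3·2+1=7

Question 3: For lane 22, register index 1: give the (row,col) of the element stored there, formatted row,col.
5,5

L=22=>grp=22>>2=5, tig=22&3=2
[1]=>row 5+0=5  col 2·2+1=5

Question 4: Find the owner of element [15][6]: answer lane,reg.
31,2

r:15=>grp=7,rB=1  c:6=>tig=3,lo=0
L=7*4+3=31  i=1*2+0=2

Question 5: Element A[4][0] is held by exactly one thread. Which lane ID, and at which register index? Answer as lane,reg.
16,0

r: 4->gid=4,r8=0  c: 0->tid=0,i&1=0
L=4*4+0=16  i=0*2+0=0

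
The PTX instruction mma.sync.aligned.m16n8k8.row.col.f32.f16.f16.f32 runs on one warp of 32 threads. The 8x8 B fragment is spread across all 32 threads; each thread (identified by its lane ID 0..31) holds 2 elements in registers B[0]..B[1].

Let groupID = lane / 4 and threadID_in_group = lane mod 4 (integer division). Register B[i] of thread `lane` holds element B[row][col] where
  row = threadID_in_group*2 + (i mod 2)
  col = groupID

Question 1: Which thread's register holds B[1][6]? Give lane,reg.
24,1

c=6->g=6  r=1->t=0,b0=1
L=6*4+0=24  i=1=1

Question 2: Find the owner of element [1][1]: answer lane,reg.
4,1

c=1→G=1  r=1→T=0,p=1
L=1*4+0=4  i=1=1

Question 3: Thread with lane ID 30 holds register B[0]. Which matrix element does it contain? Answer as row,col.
lane 30=>30/4=7, 30 mod 4=2
i=0  r:2·2+0=>4  c:7

4,7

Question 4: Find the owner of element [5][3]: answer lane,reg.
14,1

c:3=>grp=3  r:5=>tig=2,lo=1
L=3*4+2=14  i=1=1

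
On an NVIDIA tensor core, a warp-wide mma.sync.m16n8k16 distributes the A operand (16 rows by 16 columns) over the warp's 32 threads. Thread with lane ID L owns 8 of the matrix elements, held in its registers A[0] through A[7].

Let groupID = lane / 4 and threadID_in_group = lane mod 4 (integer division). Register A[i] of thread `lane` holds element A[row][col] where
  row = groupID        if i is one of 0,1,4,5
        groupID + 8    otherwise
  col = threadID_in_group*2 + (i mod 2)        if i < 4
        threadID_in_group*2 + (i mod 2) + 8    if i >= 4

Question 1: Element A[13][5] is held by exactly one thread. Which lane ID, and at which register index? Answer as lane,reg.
r=13→G=5,rhi=1  c=5→chi=0,T=2,p=1
L=5*4+2=22  i=0*4+1*2+1=3

22,3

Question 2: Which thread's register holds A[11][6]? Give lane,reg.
15,2

r=11->g=3,rb=1  c=6->cb=0,t=3,b0=0
L=3*4+3=15  i=0*4+1*2+0=2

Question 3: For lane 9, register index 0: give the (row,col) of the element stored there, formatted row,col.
2,2

lane 9: gr=2 (9/4), th=1 (9%4)
i=0: r=2+0=2, c=1*2+0+0=2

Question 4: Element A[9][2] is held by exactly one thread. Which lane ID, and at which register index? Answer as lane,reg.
5,2

r:9=>grp=1,rB=1  c:2=>cB=0,tig=1,lo=0
L=1*4+1=5  i=0*4+1*2+0=2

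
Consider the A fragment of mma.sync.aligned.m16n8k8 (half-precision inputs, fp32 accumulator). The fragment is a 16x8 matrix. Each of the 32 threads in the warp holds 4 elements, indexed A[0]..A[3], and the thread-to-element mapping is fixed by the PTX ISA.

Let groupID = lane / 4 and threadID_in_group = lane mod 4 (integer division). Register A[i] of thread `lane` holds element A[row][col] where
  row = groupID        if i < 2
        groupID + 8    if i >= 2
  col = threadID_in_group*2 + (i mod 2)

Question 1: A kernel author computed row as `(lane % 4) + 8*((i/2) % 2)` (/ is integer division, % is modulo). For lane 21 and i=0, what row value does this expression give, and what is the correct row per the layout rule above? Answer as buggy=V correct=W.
`(lane % 4) + 8*((i/2) % 2)`[21,0]->1
lane 21->21/4=5, 21 mod 4=1
i=0  r:5+0->5  c:2·1+0->2
row: 1 vs 5

buggy=1 correct=5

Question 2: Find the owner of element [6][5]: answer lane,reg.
r: 6->gid=6,r8=0  c: 5->tid=2,i&1=1
L=6*4+2=26  i=0*2+1=1

26,1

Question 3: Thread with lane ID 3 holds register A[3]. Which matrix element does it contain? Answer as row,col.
3: gr=0,th=3
[3] (0+8,3*2+1) = (8,7)

8,7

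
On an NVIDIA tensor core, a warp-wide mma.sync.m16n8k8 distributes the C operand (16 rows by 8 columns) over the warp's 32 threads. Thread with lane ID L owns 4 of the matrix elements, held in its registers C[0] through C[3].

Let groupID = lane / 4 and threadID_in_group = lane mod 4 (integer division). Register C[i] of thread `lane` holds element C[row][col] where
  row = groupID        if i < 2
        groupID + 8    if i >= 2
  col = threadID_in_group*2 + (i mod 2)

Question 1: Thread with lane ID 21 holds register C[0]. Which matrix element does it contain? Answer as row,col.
lane 21: grp=5 (21/4), tig=1 (21%4)
i=0: r=5+0=5, c=1*2+0=2

5,2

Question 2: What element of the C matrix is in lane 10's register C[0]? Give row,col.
2,4

lane 10=>10/4=2, 10 mod 4=2
i=0  r:2+0=>2  c:2·2+0=>4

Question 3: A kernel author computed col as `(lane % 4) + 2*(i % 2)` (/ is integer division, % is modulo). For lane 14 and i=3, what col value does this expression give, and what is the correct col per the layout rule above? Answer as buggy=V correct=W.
buggy=4 correct=5

`(lane % 4) + 2*(i % 2)`[14,3]=>4
L=14=>grp=14>>2=3, tig=14&3=2
[3]=>row 3+8=11  col 2·2+1=5
col: 4 vs 5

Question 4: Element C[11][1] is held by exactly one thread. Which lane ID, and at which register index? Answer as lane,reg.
12,3

r=11->g=3,rb=1  c=1->t=0,b0=1
L=3*4+0=12  i=1*2+1=3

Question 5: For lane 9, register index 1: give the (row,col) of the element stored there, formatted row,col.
lane 9⇒9/4=2, 9 mod 4=1
i=1  r:2+0⇒2  c:2·1+1⇒3

2,3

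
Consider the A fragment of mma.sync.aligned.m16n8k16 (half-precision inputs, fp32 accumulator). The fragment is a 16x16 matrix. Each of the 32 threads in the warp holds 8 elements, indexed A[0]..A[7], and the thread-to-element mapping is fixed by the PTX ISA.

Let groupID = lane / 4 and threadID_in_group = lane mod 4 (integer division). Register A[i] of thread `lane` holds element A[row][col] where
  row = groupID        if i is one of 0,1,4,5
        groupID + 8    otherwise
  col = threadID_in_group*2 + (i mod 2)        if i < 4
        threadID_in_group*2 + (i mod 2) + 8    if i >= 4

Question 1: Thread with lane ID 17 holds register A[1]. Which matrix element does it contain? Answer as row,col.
L=17->gid=17>>2=4, tid=17&3=1
[1]->row 4+0=4  col 1·2+1+0=3

4,3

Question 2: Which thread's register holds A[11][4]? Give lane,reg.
r:11=>grp=3,rB=1  c:4=>cB=0,tig=2,lo=0
L=3*4+2=14  i=0*4+1*2+0=2

14,2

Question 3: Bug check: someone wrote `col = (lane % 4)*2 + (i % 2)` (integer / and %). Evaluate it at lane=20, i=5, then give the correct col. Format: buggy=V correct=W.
`(lane % 4)*2 + (i % 2)`[20,5]->1
lane 20->20/4=5, 20 mod 4=0
i=5  r:5+0->5  c:2·0+1+8->9
col: 1 vs 9

buggy=1 correct=9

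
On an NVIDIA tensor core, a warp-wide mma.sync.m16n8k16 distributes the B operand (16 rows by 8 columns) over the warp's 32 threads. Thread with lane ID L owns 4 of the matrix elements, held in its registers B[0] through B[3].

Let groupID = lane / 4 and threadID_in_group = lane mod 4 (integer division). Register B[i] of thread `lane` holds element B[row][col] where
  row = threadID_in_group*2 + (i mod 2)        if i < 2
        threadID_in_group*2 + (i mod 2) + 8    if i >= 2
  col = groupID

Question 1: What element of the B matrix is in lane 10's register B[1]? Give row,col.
10: g=2,t=2
[1] (2*2+1+0,2) = (5,2)

5,2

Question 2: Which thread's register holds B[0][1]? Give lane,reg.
c=1->g=1  r=0->rb=0,t=0,b0=0
L=1*4+0=4  i=0*2+0=0

4,0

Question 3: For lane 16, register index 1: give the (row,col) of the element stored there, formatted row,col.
16: grp=4,tig=0
[1] (0*2+1+0,4) = (1,4)

1,4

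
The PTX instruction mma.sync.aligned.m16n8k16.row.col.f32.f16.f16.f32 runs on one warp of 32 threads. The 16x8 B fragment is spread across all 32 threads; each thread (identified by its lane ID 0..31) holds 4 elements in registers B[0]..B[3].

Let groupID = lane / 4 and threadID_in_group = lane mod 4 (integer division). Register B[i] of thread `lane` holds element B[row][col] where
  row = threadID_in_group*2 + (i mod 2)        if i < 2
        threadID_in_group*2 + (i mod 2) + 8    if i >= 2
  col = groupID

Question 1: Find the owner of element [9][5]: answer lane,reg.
c=5->g=5  r=9->rb=1,t=0,b0=1
L=5*4+0=20  i=1*2+1=3

20,3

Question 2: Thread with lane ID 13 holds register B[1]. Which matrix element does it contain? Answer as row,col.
13: grp=3,tig=1
[1] (1*2+1+0,3) = (3,3)

3,3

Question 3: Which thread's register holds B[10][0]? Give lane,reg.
1,2

c=0->g=0  r=10->rb=1,t=1,b0=0
L=0*4+1=1  i=1*2+0=2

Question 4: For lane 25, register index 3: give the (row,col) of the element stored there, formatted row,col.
11,6

25: gr=6,th=1
[3] (1*2+1+8,6) = (11,6)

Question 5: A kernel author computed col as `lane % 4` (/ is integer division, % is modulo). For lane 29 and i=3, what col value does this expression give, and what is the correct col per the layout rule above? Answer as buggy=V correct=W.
buggy=1 correct=7

`lane % 4`[29,3]⇒1
lane 29⇒29/4=7, 29 mod 4=1
i=3  r:2·1+1+8⇒11  c:7
col: 1 vs 7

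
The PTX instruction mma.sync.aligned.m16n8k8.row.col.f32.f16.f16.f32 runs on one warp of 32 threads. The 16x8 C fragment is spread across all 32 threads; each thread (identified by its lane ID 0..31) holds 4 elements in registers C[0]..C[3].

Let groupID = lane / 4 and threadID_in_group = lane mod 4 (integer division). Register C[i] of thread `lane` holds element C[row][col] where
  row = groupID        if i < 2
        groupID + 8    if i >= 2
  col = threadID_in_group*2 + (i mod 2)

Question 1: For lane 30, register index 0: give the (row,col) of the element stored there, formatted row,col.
lane 30: grp=7 (30/4), tig=2 (30%4)
i=0: r=7+0=7, c=2*2+0=4

7,4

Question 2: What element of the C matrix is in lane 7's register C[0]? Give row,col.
lane 7: g=1 (7/4), t=3 (7%4)
i=0: r=1+0=1, c=3*2+0=6

1,6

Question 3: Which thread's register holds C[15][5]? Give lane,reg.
r=15⇒gr=7,Rb=1  c=5⇒th=2,odd=1
L=7*4+2=30  i=1*2+1=3

30,3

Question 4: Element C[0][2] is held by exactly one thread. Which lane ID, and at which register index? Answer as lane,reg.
1,0

r:0=>grp=0,rB=0  c:2=>tig=1,lo=0
L=0*4+1=1  i=0*2+0=0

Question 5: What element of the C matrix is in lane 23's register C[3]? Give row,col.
23: G=5,T=3
[3] (5+8,3*2+1) = (13,7)

13,7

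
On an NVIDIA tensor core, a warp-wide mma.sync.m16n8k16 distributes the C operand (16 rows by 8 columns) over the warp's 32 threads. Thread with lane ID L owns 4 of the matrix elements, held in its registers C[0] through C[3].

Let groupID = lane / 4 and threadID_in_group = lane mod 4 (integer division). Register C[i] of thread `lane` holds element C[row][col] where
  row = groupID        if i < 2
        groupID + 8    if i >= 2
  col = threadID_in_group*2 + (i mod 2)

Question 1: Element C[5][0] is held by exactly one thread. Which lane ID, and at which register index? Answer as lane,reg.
20,0

r: 5->gid=5,r8=0  c: 0->tid=0,i&1=0
L=5*4+0=20  i=0*2+0=0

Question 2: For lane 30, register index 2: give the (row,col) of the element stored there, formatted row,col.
L=30->g=30>>2=7, t=30&3=2
[2]->row 7+8=15  col 2·2+0=4

15,4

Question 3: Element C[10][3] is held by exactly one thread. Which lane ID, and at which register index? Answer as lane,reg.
9,3

r=10⇒gr=2,Rb=1  c=3⇒th=1,odd=1
L=2*4+1=9  i=1*2+1=3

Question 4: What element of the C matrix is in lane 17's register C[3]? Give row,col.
lane 17->17/4=4, 17 mod 4=1
i=3  r:4+8->12  c:2·1+1->3

12,3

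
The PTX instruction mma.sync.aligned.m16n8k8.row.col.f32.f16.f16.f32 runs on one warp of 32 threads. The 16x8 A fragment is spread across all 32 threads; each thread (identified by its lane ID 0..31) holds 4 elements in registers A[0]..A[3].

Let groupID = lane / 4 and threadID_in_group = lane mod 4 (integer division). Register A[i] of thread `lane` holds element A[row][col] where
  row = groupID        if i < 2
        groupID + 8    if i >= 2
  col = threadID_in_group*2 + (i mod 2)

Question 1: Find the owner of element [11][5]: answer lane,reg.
14,3

r:11=>grp=3,rB=1  c:5=>tig=2,lo=1
L=3*4+2=14  i=1*2+1=3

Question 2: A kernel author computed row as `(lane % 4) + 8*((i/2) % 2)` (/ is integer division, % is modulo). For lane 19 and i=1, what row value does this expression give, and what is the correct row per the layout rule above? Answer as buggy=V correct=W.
buggy=3 correct=4

`(lane % 4) + 8*((i/2) % 2)`[19,1]->3
lane 19->19/4=4, 19 mod 4=3
i=1  r:4+0->4  c:2·3+1->7
row: 3 vs 4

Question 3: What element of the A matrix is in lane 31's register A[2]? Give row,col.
lane 31⇒31/4=7, 31 mod 4=3
i=2  r:7+8⇒15  c:2·3+0⇒6

15,6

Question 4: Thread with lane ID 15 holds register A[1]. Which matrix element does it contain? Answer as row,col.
3,7

lane 15->15/4=3, 15 mod 4=3
i=1  r:3+0->3  c:2·3+1->7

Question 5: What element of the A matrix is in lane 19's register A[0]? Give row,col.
lane 19: gid=4 (19/4), tid=3 (19%4)
i=0: r=4+0=4, c=3*2+0=6

4,6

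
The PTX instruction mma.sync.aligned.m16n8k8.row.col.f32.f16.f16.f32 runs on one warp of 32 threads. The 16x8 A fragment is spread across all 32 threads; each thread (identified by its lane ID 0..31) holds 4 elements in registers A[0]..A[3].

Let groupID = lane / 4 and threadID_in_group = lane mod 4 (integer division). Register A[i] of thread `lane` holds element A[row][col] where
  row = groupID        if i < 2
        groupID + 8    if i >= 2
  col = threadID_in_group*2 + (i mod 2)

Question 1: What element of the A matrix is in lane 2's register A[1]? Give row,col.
0,5

lane 2->2/4=0, 2 mod 4=2
i=1  r:0+0->0  c:2·2+1->5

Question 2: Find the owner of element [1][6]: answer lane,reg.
r:1=>grp=1,rB=0  c:6=>tig=3,lo=0
L=1*4+3=7  i=0*2+0=0

7,0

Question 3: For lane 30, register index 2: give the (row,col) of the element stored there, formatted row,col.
L=30→G=30>>2=7, T=30&3=2
[2]→row 7+8=15  col 2·2+0=4

15,4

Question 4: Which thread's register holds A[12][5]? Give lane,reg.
r:12=>grp=4,rB=1  c:5=>tig=2,lo=1
L=4*4+2=18  i=1*2+1=3

18,3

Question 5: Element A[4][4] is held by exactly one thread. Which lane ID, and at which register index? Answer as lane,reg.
18,0

r=4→G=4,rhi=0  c=4→T=2,p=0
L=4*4+2=18  i=0*2+0=0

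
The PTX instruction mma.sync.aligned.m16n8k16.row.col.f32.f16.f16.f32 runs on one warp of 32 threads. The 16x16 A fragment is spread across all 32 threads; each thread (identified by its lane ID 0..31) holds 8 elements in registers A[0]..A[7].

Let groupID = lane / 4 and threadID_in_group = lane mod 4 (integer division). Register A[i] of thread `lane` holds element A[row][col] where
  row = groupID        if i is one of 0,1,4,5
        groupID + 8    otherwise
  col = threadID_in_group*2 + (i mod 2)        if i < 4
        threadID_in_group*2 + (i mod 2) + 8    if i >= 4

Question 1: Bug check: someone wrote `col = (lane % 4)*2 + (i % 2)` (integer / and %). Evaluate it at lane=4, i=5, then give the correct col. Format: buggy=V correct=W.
buggy=1 correct=9

`(lane % 4)*2 + (i % 2)`[4,5]=>1
L=4=>grp=4>>2=1, tig=4&3=0
[5]=>row 1+0=1  col 0·2+1+8=9
col: 1 vs 9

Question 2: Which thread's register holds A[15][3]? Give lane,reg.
r:15=>grp=7,rB=1  c:3=>cB=0,tig=1,lo=1
L=7*4+1=29  i=0*4+1*2+1=3

29,3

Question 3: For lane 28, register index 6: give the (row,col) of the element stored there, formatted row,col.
15,8

28: g=7,t=0
[6] (7+8,0*2+0+8) = (15,8)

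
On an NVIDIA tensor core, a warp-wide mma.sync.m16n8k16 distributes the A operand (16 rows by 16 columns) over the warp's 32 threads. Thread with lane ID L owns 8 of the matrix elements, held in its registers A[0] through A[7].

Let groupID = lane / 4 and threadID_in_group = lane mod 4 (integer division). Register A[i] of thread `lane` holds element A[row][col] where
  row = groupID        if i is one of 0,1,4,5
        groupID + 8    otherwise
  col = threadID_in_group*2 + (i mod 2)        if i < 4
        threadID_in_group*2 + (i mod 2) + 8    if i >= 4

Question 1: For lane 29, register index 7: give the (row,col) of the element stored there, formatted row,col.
15,11

L=29->g=29>>2=7, t=29&3=1
[7]->row 7+8=15  col 1·2+1+8=11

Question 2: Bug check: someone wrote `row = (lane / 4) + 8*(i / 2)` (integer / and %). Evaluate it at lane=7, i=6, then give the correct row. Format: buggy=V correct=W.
buggy=25 correct=9

`(lane / 4) + 8*(i / 2)`[7,6]->25
lane 7: g=1 (7/4), t=3 (7%4)
i=6: r=1+8=9, c=3*2+0+8=14
row: 25 vs 9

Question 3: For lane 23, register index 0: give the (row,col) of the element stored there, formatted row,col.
5,6

23: gid=5,tid=3
[0] (5+0,3*2+0+0) = (5,6)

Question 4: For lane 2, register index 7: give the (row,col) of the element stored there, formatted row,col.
8,13

lane 2->2/4=0, 2 mod 4=2
i=7  r:0+8->8  c:2·2+1+8->13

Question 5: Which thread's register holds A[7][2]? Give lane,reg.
r: 7->gid=7,r8=0  c: 2->c8=0,tid=1,i&1=0
L=7*4+1=29  i=0*4+0*2+0=0

29,0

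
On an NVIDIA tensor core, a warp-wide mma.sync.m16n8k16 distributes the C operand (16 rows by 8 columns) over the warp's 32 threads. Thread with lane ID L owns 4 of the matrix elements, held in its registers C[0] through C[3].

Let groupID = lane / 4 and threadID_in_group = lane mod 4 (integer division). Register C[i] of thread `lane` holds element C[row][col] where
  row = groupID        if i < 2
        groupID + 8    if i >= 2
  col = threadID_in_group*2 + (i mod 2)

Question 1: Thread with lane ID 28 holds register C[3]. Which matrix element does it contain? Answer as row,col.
15,1

lane 28->28/4=7, 28 mod 4=0
i=3  r:7+8->15  c:2·0+1->1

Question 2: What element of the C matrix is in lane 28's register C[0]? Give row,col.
lane 28: g=7 (28/4), t=0 (28%4)
i=0: r=7+0=7, c=0*2+0=0

7,0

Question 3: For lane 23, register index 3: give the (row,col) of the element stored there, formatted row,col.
L=23⇒gr=23>>2=5, th=23&3=3
[3]⇒row 5+8=13  col 3·2+1=7

13,7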